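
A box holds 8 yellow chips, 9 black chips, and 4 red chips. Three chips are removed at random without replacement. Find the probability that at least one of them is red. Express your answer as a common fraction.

65/133

P(no red) = 17/21 × 16/20 × 15/19 = 4080/7980 = 68/133.
P(at least one) = 1 − 68/133 = 65/133.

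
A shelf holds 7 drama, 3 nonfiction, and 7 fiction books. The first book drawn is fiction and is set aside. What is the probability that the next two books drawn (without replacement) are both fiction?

After the first draw, 6 of the remaining 16 books are fiction.
P = 6/16 × 5/15 = 30/240 = 1/8.

1/8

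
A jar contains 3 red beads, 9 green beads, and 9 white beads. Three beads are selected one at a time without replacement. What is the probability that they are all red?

1/1330

P(all red) = 3/21 × 2/20 × 1/19 = 6/7980 = 1/1330.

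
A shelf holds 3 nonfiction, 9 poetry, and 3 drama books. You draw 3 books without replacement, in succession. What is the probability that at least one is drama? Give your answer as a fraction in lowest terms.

P(no drama) = 12/15 × 11/14 × 10/13 = 1320/2730 = 44/91.
P(at least one) = 1 − 44/91 = 47/91.

47/91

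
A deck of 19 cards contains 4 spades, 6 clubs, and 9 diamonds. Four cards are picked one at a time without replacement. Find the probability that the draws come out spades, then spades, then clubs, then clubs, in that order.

Multiply the probability of each draw given the previous ones:
P = 4/19 × 3/18 × 6/17 × 5/16 = 360/93024 = 5/1292.

5/1292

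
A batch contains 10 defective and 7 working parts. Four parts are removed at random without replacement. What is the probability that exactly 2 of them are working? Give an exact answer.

27/68

One ordering (working drawn first) has probability 7/17 × 6/16 × 10/15 × 9/14 = 3780/57120 = 9/136.
There are C(4,2) = 6 such orderings, each equally likely, so P = 6 × 9/136 = 27/68.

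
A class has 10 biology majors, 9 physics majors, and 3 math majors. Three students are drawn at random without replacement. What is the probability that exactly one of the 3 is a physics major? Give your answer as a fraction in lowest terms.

One ordering (a physics major drawn first) has probability 9/22 × 13/21 × 12/20 = 1404/9240 = 117/770.
There are C(3,1) = 3 such orderings, each equally likely, so P = 3 × 117/770 = 351/770.

351/770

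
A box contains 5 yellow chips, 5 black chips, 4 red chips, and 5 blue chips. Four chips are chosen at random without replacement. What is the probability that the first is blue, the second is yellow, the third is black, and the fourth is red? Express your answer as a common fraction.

Multiply the probability of each draw given the previous ones:
P = 5/19 × 5/18 × 5/17 × 4/16 = 500/93024 = 125/23256.

125/23256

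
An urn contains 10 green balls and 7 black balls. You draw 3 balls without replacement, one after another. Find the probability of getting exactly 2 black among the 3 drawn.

21/68

One ordering (black drawn first) has probability 7/17 × 6/16 × 10/15 = 420/4080 = 7/68.
There are C(3,2) = 3 such orderings, each equally likely, so P = 3 × 7/68 = 21/68.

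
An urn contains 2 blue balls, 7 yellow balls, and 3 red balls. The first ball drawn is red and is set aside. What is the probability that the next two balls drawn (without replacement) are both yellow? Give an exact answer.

21/55

With the first ball removed, 7 yellow remain out of 11.
P = 7/11 × 6/10 = 42/110 = 21/55.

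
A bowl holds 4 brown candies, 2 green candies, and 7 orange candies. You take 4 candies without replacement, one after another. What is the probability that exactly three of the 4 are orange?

42/143

One ordering (orange drawn first) has probability 7/13 × 6/12 × 5/11 × 6/10 = 1260/17160 = 21/286.
There are C(4,3) = 4 such orderings, each equally likely, so P = 4 × 21/286 = 42/143.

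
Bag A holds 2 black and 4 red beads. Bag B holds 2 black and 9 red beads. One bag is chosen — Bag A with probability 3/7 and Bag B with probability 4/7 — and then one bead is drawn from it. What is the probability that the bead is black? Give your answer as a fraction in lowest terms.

19/77

From Bag A: P(black) = 2/6.
From Bag B: P(black) = 2/11.
Total probability = (3/7)(2/6) + (4/7)(2/11) = 19/77.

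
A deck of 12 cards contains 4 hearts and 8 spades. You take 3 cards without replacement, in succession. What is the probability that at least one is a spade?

P(no spades) = 4/12 × 3/11 × 2/10 = 24/1320 = 1/55.
P(at least one) = 1 − 1/55 = 54/55.

54/55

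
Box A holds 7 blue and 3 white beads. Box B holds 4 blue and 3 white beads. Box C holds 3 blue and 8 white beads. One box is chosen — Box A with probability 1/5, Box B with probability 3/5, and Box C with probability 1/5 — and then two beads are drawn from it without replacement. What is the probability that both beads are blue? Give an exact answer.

1592/5775

From Box A: P(both blue) = (7/10)(6/9) = 7/15.
From Box B: P(both blue) = (4/7)(3/6) = 2/7.
From Box C: P(both blue) = (3/11)(2/10) = 3/55.
Total probability = (1/5)(7/15) + (3/5)(2/7) + (1/5)(3/55) = 1592/5775.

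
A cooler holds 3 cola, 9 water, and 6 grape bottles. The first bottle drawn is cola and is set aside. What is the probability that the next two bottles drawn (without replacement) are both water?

After the first draw, 9 of the remaining 17 bottles are water.
P = 9/17 × 8/16 = 72/272 = 9/34.

9/34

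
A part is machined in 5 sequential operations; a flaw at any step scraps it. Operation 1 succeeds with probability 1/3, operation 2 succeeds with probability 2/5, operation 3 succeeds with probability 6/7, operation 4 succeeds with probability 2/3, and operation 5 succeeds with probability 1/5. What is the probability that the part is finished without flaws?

Multiplying along the chain,
P = 1/3 × 2/5 × 6/7 × 2/3 × 1/5 = 24/1575 = 8/525.

8/525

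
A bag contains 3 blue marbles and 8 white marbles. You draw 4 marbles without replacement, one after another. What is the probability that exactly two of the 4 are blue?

One ordering (blue drawn first) has probability 3/11 × 2/10 × 8/9 × 7/8 = 336/7920 = 7/165.
There are C(4,2) = 6 such orderings, each equally likely, so P = 6 × 7/165 = 14/55.

14/55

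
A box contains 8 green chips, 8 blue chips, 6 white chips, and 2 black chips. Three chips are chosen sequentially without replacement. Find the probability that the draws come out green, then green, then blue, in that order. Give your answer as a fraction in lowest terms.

Each draw changes the counts, so multiply the conditional probabilities along the sequence:
P = 8/24 × 7/23 × 8/22 = 448/12144 = 28/759.

28/759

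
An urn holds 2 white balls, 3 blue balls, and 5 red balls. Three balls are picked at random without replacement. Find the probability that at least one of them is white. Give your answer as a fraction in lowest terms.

8/15

P(no white) = 8/10 × 7/9 × 6/8 = 336/720 = 7/15.
P(at least one) = 1 − 7/15 = 8/15.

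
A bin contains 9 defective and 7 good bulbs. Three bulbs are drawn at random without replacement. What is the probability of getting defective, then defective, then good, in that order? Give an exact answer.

Chain rule:
P = 9/16 × 8/15 × 7/14 = 504/3360 = 3/20.

3/20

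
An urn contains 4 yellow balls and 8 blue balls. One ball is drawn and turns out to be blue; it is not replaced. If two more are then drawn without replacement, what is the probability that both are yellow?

6/55

With the first ball removed, 4 yellow remain out of 11.
P = 4/11 × 3/10 = 12/110 = 6/55.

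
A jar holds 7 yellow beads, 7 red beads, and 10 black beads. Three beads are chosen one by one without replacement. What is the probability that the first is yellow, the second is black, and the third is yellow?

Chain rule:
P = 7/24 × 10/23 × 6/22 = 420/12144 = 35/1012.

35/1012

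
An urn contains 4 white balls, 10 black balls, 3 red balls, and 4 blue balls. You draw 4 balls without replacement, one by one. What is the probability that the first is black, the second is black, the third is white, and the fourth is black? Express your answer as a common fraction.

8/399

Multiply the probability of each draw given the previous ones:
P = 10/21 × 9/20 × 4/19 × 8/18 = 2880/143640 = 8/399.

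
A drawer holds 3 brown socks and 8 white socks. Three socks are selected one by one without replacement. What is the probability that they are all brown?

P = 3/11 × 2/10 × 1/9 = 6/990 = 1/165.

1/165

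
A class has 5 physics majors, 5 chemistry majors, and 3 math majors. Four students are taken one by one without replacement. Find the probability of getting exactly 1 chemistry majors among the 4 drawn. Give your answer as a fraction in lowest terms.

One ordering (a chemistry major drawn first) has probability 5/13 × 8/12 × 7/11 × 6/10 = 1680/17160 = 14/143.
There are C(4,1) = 4 such orderings, each equally likely, so P = 4 × 14/143 = 56/143.

56/143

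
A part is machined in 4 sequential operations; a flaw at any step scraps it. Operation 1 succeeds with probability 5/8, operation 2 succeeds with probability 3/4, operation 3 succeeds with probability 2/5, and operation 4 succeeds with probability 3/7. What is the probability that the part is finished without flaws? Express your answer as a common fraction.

Multiplying along the chain,
P = 5/8 × 3/4 × 2/5 × 3/7 = 90/1120 = 9/112.

9/112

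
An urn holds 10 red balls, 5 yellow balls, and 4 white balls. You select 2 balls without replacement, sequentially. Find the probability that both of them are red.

P(all red) = 10/19 × 9/18 = 90/342 = 5/19.

5/19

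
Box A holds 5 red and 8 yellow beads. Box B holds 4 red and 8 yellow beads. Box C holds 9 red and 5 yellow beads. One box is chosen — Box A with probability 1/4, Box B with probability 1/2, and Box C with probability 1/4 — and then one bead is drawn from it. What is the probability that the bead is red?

From Box A: P(red) = 5/13.
From Box B: P(red) = 4/12.
From Box C: P(red) = 9/14.
Total probability = (1/4)(5/13) + (1/2)(4/12) + (1/4)(9/14) = 925/2184.

925/2184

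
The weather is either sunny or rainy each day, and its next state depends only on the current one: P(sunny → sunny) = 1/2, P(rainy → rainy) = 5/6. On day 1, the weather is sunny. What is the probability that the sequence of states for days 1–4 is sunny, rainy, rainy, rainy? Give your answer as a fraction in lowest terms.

Day 1 is given. For each transition, use the conditional probability from the current state:
P(rainy | sunny) = 1/2; P(rainy | rainy) = 5/6; P(rainy | rainy) = 5/6.
P = 1/2 × 5/6 × 5/6 = 25/72.

25/72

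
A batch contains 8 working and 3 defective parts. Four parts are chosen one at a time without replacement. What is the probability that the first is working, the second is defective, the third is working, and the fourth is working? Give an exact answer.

Chain rule:
P = 8/11 × 3/10 × 7/9 × 6/8 = 1008/7920 = 7/55.

7/55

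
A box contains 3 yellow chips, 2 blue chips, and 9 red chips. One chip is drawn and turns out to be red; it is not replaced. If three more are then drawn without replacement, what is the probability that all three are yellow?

With the first chip removed, 3 yellow remain out of 13.
P = 3/13 × 2/12 × 1/11 = 6/1716 = 1/286.

1/286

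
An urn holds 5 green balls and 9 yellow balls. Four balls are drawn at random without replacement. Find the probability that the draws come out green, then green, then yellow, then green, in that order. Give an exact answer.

45/2002

Each draw changes the counts, so multiply the conditional probabilities along the sequence:
P = 5/14 × 4/13 × 9/12 × 3/11 = 540/24024 = 45/2002.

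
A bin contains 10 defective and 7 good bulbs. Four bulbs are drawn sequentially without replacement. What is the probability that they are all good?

1/68

P(all good) = 7/17 × 6/16 × 5/15 × 4/14 = 840/57120 = 1/68.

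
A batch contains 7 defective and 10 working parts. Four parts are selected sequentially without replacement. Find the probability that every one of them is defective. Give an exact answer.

P(all defective) = 7/17 × 6/16 × 5/15 × 4/14 = 840/57120 = 1/68.

1/68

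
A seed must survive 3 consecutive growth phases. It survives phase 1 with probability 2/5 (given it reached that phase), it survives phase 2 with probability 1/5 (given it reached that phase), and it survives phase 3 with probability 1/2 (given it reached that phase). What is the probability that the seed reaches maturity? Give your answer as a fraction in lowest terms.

1/25

Multiplying along the chain,
P = 2/5 × 1/5 × 1/2 = 2/50 = 1/25.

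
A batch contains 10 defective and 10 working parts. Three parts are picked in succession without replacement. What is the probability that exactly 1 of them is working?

One ordering (working drawn first) has probability 10/20 × 10/19 × 9/18 = 900/6840 = 5/38.
There are C(3,1) = 3 such orderings, each equally likely, so P = 3 × 5/38 = 15/38.

15/38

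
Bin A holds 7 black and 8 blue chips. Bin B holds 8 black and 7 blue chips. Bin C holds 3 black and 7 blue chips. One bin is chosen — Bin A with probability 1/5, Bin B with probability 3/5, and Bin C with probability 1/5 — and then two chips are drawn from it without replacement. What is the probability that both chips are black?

From Bin A: P(both black) = (7/15)(6/14) = 1/5.
From Bin B: P(both black) = (8/15)(7/14) = 4/15.
From Bin C: P(both black) = (3/10)(2/9) = 1/15.
Total probability = (1/5)(1/5) + (3/5)(4/15) + (1/5)(1/15) = 16/75.

16/75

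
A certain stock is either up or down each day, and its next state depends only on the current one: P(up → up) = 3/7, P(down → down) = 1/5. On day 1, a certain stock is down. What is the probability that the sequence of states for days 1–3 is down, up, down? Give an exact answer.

16/35

Day 1 is given. For each transition, use the conditional probability from the current state:
P(up | down) = 4/5; P(down | up) = 4/7.
P = 4/5 × 4/7 = 16/35.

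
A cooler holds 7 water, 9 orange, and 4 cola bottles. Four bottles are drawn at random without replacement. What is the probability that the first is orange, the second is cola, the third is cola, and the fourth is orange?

Each draw changes the counts, so multiply the conditional probabilities along the sequence:
P = 9/20 × 4/19 × 3/18 × 8/17 = 864/116280 = 12/1615.

12/1615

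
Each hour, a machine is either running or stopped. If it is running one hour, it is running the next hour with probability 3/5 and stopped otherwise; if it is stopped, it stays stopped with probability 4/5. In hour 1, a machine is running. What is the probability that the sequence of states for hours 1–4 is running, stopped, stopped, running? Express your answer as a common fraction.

Hour 1 is given. For each transition, use the conditional probability from the current state:
P(stopped | running) = 2/5; P(stopped | stopped) = 4/5; P(running | stopped) = 1/5.
P = 2/5 × 4/5 × 1/5 = 8/125.

8/125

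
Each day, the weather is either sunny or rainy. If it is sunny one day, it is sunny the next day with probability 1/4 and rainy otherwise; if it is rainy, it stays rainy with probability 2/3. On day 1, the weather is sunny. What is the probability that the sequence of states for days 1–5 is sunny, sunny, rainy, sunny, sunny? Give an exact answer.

1/64

Day 1 is given. For each transition, use the conditional probability from the current state:
P(sunny | sunny) = 1/4; P(rainy | sunny) = 3/4; P(sunny | rainy) = 1/3; P(sunny | sunny) = 1/4.
P = 1/4 × 3/4 × 1/3 × 1/4 = 3/192 = 1/64.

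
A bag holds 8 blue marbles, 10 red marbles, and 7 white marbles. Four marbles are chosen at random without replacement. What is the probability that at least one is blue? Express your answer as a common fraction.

1027/1265

P(no blue) = 17/25 × 16/24 × 15/23 × 14/22 = 57120/303600 = 238/1265.
P(at least one) = 1 − 238/1265 = 1027/1265.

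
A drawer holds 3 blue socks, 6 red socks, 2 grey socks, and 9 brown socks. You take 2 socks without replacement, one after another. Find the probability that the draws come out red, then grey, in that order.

3/95

Multiply the probability of each draw given the previous ones:
P = 6/20 × 2/19 = 12/380 = 3/95.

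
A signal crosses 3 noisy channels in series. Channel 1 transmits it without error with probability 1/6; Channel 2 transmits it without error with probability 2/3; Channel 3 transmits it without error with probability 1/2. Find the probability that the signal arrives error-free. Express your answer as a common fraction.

1/18

The events are sequential, so multiply the conditional probabilities:
P = 1/6 × 2/3 × 1/2 = 2/36 = 1/18.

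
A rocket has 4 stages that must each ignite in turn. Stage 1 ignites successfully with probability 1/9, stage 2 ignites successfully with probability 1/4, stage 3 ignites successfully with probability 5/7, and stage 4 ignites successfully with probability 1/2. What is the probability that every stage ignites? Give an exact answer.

Each stage is reached only if all earlier stages succeed, so
P = 1/9 × 1/4 × 5/7 × 1/2 = 5/504.

5/504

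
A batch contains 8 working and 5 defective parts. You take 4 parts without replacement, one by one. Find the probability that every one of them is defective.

1/143

P(all defective) = 5/13 × 4/12 × 3/11 × 2/10 = 120/17160 = 1/143.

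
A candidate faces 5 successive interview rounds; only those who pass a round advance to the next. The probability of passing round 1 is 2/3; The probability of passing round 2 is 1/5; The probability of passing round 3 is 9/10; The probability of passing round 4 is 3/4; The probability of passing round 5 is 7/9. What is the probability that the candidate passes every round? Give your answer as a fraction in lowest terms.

The events are sequential, so multiply the conditional probabilities:
P = 2/3 × 1/5 × 9/10 × 3/4 × 7/9 = 378/5400 = 7/100.

7/100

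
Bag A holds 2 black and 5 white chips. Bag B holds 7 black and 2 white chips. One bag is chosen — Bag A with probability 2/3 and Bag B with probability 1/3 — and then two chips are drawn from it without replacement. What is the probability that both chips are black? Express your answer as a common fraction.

19/84

From Bag A: P(both black) = (2/7)(1/6) = 1/21.
From Bag B: P(both black) = (7/9)(6/8) = 7/12.
Total probability = (2/3)(1/21) + (1/3)(7/12) = 19/84.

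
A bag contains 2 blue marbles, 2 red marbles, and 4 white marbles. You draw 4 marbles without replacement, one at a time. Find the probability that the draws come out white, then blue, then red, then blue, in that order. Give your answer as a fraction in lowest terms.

Chain rule:
P = 4/8 × 2/7 × 2/6 × 1/5 = 16/1680 = 1/105.

1/105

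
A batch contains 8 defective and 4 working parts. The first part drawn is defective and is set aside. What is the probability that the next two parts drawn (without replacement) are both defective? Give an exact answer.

21/55

With the first part removed, 7 defective remain out of 11.
P = 7/11 × 6/10 = 42/110 = 21/55.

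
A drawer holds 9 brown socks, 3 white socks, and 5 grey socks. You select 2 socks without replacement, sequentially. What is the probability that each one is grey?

P(every draw is grey) = 5/17 × 4/16 = 20/272 = 5/68.

5/68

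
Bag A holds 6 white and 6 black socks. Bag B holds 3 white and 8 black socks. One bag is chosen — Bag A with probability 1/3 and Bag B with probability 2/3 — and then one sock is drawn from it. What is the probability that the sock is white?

23/66

From Bag A: P(white) = 6/12.
From Bag B: P(white) = 3/11.
Total probability = (1/3)(6/12) + (2/3)(3/11) = 23/66.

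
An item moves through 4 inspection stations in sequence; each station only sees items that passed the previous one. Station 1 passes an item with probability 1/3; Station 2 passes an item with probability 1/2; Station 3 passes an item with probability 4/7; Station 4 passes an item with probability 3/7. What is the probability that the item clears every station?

2/49

Multiplying along the chain,
P = 1/3 × 1/2 × 4/7 × 3/7 = 12/294 = 2/49.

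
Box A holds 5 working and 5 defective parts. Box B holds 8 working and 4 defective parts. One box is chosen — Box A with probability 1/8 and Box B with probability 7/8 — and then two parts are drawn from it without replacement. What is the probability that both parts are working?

79/198

From Box A: P(both working) = (5/10)(4/9) = 2/9.
From Box B: P(both working) = (8/12)(7/11) = 14/33.
Total probability = (1/8)(2/9) + (7/8)(14/33) = 79/198.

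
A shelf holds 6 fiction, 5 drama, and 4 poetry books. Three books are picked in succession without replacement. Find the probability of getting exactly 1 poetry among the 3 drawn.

44/91

One ordering (poetry drawn first) has probability 4/15 × 11/14 × 10/13 = 440/2730 = 44/273.
There are C(3,1) = 3 such orderings, each equally likely, so P = 3 × 44/273 = 44/91.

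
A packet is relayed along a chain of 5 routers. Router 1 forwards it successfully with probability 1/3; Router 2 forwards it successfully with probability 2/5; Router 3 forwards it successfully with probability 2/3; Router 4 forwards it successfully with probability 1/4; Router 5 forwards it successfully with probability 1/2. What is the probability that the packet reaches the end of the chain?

Each stage is reached only if all earlier stages succeed, so
P = 1/3 × 2/5 × 2/3 × 1/4 × 1/2 = 4/360 = 1/90.

1/90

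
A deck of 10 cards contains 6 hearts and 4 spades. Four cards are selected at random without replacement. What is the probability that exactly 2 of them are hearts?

One ordering (hearts drawn first) has probability 6/10 × 5/9 × 4/8 × 3/7 = 360/5040 = 1/14.
There are C(4,2) = 6 such orderings, each equally likely, so P = 6 × 1/14 = 3/7.

3/7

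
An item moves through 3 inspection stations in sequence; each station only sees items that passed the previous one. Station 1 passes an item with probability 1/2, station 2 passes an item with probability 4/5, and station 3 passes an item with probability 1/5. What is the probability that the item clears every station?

The events are sequential, so multiply the conditional probabilities:
P = 1/2 × 4/5 × 1/5 = 4/50 = 2/25.

2/25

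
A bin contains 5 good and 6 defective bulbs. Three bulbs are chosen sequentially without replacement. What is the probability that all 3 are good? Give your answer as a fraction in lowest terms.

P(every draw is good) = 5/11 × 4/10 × 3/9 = 60/990 = 2/33.

2/33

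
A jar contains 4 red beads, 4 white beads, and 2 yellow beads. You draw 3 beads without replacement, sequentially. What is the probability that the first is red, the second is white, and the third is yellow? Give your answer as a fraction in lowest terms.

Chain rule:
P = 4/10 × 4/9 × 2/8 = 32/720 = 2/45.

2/45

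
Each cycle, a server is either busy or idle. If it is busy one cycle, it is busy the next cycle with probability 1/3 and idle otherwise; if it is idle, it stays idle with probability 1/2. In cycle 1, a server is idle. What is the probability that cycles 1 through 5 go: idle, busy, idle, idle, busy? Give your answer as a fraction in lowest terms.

1/12

Cycle 1 is given. For each transition, use the conditional probability from the current state:
P(busy | idle) = 1/2; P(idle | busy) = 2/3; P(idle | idle) = 1/2; P(busy | idle) = 1/2.
P = 1/2 × 2/3 × 1/2 × 1/2 = 2/24 = 1/12.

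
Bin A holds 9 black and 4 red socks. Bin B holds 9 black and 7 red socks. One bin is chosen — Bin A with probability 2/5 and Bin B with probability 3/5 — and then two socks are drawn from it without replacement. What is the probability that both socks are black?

237/650

From Bin A: P(both black) = (9/13)(8/12) = 6/13.
From Bin B: P(both black) = (9/16)(8/15) = 3/10.
Total probability = (2/5)(6/13) + (3/5)(3/10) = 237/650.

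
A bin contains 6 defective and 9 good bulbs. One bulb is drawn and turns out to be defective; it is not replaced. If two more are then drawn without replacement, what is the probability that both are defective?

With the first bulb removed, 5 defective remain out of 14.
P = 5/14 × 4/13 = 20/182 = 10/91.

10/91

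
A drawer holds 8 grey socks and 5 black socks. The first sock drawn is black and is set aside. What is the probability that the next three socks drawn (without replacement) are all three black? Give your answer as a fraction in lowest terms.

1/55

After the first draw, 4 of the remaining 12 socks are black.
P = 4/12 × 3/11 × 2/10 = 24/1320 = 1/55.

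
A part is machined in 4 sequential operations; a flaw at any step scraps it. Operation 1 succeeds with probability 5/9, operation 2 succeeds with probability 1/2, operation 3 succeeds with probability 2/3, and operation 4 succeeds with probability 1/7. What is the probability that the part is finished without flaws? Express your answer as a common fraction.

5/189

The events are sequential, so multiply the conditional probabilities:
P = 5/9 × 1/2 × 2/3 × 1/7 = 10/378 = 5/189.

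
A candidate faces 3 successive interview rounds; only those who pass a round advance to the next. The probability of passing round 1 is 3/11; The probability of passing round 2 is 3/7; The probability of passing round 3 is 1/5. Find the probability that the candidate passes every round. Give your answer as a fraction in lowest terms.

The events are sequential, so multiply the conditional probabilities:
P = 3/11 × 3/7 × 1/5 = 9/385.

9/385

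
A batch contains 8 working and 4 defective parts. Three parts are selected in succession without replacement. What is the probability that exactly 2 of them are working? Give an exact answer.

One ordering (working drawn first) has probability 8/12 × 7/11 × 4/10 = 224/1320 = 28/165.
There are C(3,2) = 3 such orderings, each equally likely, so P = 3 × 28/165 = 28/55.

28/55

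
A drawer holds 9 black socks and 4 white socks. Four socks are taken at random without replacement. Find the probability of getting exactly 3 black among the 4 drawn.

336/715

One ordering (black drawn first) has probability 9/13 × 8/12 × 7/11 × 4/10 = 2016/17160 = 84/715.
There are C(4,3) = 4 such orderings, each equally likely, so P = 4 × 84/715 = 336/715.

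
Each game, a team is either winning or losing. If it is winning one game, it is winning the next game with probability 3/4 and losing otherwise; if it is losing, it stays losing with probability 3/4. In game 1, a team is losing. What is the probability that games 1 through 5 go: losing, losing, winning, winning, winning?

27/256

Game 1 is given. For each transition, use the conditional probability from the current state:
P(losing | losing) = 3/4; P(winning | losing) = 1/4; P(winning | winning) = 3/4; P(winning | winning) = 3/4.
P = 3/4 × 1/4 × 3/4 × 3/4 = 27/256.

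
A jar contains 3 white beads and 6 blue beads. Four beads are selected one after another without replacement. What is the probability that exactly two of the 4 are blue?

5/14

One ordering (blue drawn first) has probability 6/9 × 5/8 × 3/7 × 2/6 = 180/3024 = 5/84.
There are C(4,2) = 6 such orderings, each equally likely, so P = 6 × 5/84 = 5/14.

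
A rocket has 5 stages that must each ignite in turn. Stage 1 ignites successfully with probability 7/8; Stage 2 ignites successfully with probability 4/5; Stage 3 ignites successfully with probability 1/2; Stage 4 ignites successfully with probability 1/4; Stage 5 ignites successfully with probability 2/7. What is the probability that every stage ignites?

1/40

Each stage is reached only if all earlier stages succeed, so
P = 7/8 × 4/5 × 1/2 × 1/4 × 2/7 = 56/2240 = 1/40.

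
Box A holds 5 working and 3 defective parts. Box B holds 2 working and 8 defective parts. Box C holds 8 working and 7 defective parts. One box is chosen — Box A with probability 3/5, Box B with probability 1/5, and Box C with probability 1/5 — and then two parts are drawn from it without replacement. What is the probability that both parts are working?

857/3150

From Box A: P(both working) = (5/8)(4/7) = 5/14.
From Box B: P(both working) = (2/10)(1/9) = 1/45.
From Box C: P(both working) = (8/15)(7/14) = 4/15.
Total probability = (3/5)(5/14) + (1/5)(1/45) + (1/5)(4/15) = 857/3150.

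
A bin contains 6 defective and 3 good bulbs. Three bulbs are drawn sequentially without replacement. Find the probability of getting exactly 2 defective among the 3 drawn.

15/28

One ordering (defective drawn first) has probability 6/9 × 5/8 × 3/7 = 90/504 = 5/28.
There are C(3,2) = 3 such orderings, each equally likely, so P = 3 × 5/28 = 15/28.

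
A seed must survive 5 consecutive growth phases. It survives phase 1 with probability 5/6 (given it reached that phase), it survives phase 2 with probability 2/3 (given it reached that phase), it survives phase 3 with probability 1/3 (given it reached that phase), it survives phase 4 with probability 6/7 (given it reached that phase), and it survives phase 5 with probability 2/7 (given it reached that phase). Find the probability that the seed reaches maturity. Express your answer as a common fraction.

20/441

Each stage is reached only if all earlier stages succeed, so
P = 5/6 × 2/3 × 1/3 × 6/7 × 2/7 = 120/2646 = 20/441.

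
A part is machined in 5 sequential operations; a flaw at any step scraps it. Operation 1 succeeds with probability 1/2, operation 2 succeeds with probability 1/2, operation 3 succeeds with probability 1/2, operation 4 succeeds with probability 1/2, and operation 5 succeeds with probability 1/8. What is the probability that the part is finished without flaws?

Each stage is reached only if all earlier stages succeed, so
P = 1/2 × 1/2 × 1/2 × 1/2 × 1/8 = 1/128.

1/128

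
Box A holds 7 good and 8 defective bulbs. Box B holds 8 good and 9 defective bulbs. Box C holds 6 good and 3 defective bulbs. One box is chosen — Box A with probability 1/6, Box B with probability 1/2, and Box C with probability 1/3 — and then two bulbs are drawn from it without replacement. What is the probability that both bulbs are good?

421/1530

From Box A: P(both good) = (7/15)(6/14) = 1/5.
From Box B: P(both good) = (8/17)(7/16) = 7/34.
From Box C: P(both good) = (6/9)(5/8) = 5/12.
Total probability = (1/6)(1/5) + (1/2)(7/34) + (1/3)(5/12) = 421/1530.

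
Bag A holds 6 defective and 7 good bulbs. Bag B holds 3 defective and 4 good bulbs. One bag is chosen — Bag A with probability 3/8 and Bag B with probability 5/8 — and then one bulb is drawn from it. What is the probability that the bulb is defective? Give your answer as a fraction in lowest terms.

321/728

From Bag A: P(defective) = 6/13.
From Bag B: P(defective) = 3/7.
Total probability = (3/8)(6/13) + (5/8)(3/7) = 321/728.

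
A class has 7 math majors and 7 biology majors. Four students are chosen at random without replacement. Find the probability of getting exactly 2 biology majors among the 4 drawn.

One ordering (biology majors drawn first) has probability 7/14 × 6/13 × 7/12 × 6/11 = 1764/24024 = 21/286.
There are C(4,2) = 6 such orderings, each equally likely, so P = 6 × 21/286 = 63/143.

63/143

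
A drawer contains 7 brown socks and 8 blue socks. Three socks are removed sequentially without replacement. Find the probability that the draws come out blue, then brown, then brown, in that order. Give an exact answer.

Chain rule:
P = 8/15 × 7/14 × 6/13 = 336/2730 = 8/65.

8/65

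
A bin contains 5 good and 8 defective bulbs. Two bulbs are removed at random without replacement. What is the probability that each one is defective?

P(every draw is defective) = 8/13 × 7/12 = 56/156 = 14/39.

14/39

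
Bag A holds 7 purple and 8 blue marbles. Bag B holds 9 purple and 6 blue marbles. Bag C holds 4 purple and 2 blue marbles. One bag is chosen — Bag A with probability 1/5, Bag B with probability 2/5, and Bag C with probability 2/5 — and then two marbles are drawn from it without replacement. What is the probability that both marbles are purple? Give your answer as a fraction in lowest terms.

59/175

From Bag A: P(both purple) = (7/15)(6/14) = 1/5.
From Bag B: P(both purple) = (9/15)(8/14) = 12/35.
From Bag C: P(both purple) = (4/6)(3/5) = 2/5.
Total probability = (1/5)(1/5) + (2/5)(12/35) + (2/5)(2/5) = 59/175.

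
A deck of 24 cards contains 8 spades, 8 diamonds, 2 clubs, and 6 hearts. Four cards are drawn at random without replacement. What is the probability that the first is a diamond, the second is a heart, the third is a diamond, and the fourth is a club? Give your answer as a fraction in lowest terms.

Multiply the probability of each draw given the previous ones:
P = 8/24 × 6/23 × 7/22 × 2/21 = 672/255024 = 2/759.

2/759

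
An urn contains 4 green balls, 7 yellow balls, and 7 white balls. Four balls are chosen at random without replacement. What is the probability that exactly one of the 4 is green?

One ordering (green drawn first) has probability 4/18 × 14/17 × 13/16 × 12/15 = 8736/73440 = 91/765.
There are C(4,1) = 4 such orderings, each equally likely, so P = 4 × 91/765 = 364/765.

364/765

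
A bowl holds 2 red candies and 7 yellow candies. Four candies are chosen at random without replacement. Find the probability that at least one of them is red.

13/18

P(no red) = 7/9 × 6/8 × 5/7 × 4/6 = 840/3024 = 5/18.
P(at least one) = 1 − 5/18 = 13/18.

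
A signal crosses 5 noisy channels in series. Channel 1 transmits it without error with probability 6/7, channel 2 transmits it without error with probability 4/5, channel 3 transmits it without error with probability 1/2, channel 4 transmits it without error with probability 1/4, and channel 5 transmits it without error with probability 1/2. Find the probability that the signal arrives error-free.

Each stage is reached only if all earlier stages succeed, so
P = 6/7 × 4/5 × 1/2 × 1/4 × 1/2 = 24/560 = 3/70.

3/70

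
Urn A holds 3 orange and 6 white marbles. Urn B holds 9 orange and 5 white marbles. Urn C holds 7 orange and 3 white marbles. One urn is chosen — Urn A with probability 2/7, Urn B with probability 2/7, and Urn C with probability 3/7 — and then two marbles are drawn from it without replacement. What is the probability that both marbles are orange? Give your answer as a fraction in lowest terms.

From Urn A: P(both orange) = (3/9)(2/8) = 1/12.
From Urn B: P(both orange) = (9/14)(8/13) = 36/91.
From Urn C: P(both orange) = (7/10)(6/9) = 7/15.
Total probability = (2/7)(1/12) + (2/7)(36/91) + (3/7)(7/15) = 6437/19110.

6437/19110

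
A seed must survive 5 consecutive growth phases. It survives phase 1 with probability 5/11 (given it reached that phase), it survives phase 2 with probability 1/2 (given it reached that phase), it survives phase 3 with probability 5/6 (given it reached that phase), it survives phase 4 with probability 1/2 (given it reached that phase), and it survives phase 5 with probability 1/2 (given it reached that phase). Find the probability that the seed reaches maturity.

Multiplying along the chain,
P = 5/11 × 1/2 × 5/6 × 1/2 × 1/2 = 25/528.

25/528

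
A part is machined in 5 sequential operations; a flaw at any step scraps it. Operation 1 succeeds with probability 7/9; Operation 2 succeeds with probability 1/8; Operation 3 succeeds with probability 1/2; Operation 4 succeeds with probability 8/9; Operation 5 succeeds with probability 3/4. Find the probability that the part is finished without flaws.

7/216

Each stage is reached only if all earlier stages succeed, so
P = 7/9 × 1/8 × 1/2 × 8/9 × 3/4 = 168/5184 = 7/216.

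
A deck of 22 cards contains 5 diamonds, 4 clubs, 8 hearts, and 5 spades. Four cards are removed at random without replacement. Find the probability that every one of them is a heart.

2/209

P = 8/22 × 7/21 × 6/20 × 5/19 = 1680/175560 = 2/209.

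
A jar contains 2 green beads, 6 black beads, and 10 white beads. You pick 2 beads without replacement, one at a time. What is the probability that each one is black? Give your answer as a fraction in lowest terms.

P(all black) = 6/18 × 5/17 = 30/306 = 5/51.

5/51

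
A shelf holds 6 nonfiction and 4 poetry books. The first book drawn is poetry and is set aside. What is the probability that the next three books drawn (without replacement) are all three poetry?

1/84

With the first book removed, 3 poetry remain out of 9.
P = 3/9 × 2/8 × 1/7 = 6/504 = 1/84.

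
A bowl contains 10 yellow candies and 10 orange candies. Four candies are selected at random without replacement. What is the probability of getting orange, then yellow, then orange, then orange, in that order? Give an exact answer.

20/323

Each draw changes the counts, so multiply the conditional probabilities along the sequence:
P = 10/20 × 10/19 × 9/18 × 8/17 = 7200/116280 = 20/323.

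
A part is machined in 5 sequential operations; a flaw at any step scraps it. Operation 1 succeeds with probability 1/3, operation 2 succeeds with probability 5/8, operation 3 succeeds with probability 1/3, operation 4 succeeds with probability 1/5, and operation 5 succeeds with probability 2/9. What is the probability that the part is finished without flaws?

The events are sequential, so multiply the conditional probabilities:
P = 1/3 × 5/8 × 1/3 × 1/5 × 2/9 = 10/3240 = 1/324.

1/324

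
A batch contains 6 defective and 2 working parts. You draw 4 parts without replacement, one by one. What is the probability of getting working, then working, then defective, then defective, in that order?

Multiply the probability of each draw given the previous ones:
P = 2/8 × 1/7 × 6/6 × 5/5 = 60/1680 = 1/28.

1/28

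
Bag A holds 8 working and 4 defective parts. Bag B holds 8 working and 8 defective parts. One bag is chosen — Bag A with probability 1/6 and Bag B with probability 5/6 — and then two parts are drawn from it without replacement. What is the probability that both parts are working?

From Bag A: P(both working) = (8/12)(7/11) = 14/33.
From Bag B: P(both working) = (8/16)(7/15) = 7/30.
Total probability = (1/6)(14/33) + (5/6)(7/30) = 35/132.

35/132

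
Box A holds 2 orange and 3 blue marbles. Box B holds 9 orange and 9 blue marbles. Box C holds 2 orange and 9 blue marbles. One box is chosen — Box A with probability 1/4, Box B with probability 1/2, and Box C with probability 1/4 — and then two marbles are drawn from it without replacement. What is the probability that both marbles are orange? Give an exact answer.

From Box A: P(both orange) = (2/5)(1/4) = 1/10.
From Box B: P(both orange) = (9/18)(8/17) = 4/17.
From Box C: P(both orange) = (2/11)(1/10) = 1/55.
Total probability = (1/4)(1/10) + (1/2)(4/17) + (1/4)(1/55) = 1101/7480.

1101/7480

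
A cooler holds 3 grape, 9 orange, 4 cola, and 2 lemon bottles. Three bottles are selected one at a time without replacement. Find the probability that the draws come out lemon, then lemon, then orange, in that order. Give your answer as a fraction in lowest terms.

1/272

Chain rule:
P = 2/18 × 1/17 × 9/16 = 18/4896 = 1/272.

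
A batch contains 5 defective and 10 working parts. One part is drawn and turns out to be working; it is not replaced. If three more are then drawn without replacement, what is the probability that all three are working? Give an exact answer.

After the first draw, 9 of the remaining 14 parts are working.
P = 9/14 × 8/13 × 7/12 = 504/2184 = 3/13.

3/13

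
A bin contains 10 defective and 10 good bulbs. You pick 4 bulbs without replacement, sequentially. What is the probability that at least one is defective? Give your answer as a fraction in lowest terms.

P(no defective) = 10/20 × 9/19 × 8/18 × 7/17 = 5040/116280 = 14/323.
P(at least one) = 1 − 14/323 = 309/323.

309/323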